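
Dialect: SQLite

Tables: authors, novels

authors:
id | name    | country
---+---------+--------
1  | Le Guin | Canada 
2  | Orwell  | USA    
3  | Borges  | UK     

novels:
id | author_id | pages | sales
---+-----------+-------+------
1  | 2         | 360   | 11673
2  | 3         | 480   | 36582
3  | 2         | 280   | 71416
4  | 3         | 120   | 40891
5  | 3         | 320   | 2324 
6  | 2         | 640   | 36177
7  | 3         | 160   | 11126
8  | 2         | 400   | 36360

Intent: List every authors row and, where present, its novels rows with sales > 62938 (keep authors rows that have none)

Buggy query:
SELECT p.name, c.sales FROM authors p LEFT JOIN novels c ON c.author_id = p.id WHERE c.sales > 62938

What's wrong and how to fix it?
Bug: Filtering c.sales in WHERE discards the NULL rows produced by LEFT JOIN, turning it into an inner join

Fix: Put 'c.sales > 62938' in the JOIN's ON clause instead of WHERE

Corrected query:
SELECT p.name, c.sales FROM authors p LEFT JOIN novels c ON c.author_id = p.id AND c.sales > 62938

Result:
name    | sales
--------+------
Le Guin | NULL 
Orwell  | 71416
Borges  | NULL 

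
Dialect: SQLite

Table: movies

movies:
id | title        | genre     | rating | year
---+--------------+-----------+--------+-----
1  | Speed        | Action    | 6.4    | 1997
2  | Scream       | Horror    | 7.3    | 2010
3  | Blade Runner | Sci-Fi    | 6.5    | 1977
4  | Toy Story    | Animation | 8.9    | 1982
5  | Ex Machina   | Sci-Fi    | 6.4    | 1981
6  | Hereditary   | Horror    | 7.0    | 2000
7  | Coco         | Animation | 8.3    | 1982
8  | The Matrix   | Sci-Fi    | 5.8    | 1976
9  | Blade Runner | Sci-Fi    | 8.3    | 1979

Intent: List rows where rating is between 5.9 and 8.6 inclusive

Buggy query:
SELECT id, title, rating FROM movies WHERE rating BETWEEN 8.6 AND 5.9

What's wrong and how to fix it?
Bug: The bounds are reversed; BETWEEN a AND b requires a <= b to match anything

Fix: Swap the bounds so the smaller value comes first

Corrected query:
SELECT id, title, rating FROM movies WHERE rating BETWEEN 5.9 AND 8.6

Result:
id | title        | rating
---+--------------+-------
1  | Speed        | 6.4   
2  | Scream       | 7.3   
3  | Blade Runner | 6.5   
5  | Ex Machina   | 6.4   
6  | Hereditary   | 7     
7  | Coco         | 8.3   
9  | Blade Runner | 8.3   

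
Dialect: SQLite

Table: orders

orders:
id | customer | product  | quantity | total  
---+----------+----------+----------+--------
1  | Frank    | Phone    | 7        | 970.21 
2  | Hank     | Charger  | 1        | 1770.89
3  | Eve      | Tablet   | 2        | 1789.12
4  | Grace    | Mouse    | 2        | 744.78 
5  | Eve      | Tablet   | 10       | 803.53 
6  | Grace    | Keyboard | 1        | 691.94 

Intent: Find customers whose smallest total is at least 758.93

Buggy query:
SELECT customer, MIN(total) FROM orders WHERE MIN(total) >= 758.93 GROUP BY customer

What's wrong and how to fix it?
Bug: Aggregates like MIN are computed per group after WHERE runs

Fix: Replace WHERE with HAVING after the GROUP BY

Corrected query:
SELECT customer, MIN(total) FROM orders GROUP BY customer HAVING MIN(total) >= 758.93

Result:
customer | MIN(total)
---------+-----------
Eve      | 803.53    
Frank    | 970.21    
Hank     | 1770.89   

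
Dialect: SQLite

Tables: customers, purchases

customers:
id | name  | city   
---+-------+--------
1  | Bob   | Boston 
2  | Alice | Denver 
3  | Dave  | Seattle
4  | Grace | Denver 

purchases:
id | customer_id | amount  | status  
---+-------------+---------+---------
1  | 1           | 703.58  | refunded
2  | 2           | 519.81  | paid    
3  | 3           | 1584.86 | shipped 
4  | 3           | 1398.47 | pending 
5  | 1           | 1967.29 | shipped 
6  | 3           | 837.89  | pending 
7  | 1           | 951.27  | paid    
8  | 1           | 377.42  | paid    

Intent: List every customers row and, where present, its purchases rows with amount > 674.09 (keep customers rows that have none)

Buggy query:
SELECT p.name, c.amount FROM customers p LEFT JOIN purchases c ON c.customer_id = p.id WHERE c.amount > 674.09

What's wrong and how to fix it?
Bug: A WHERE condition on the right-hand table after LEFT JOIN drops unmatched parents

Fix: Put 'c.amount > 674.09' in the JOIN's ON clause instead of WHERE

Corrected query:
SELECT p.name, c.amount FROM customers p LEFT JOIN purchases c ON c.customer_id = p.id AND c.amount > 674.09

Result:
name  | amount 
------+--------
Bob   | 703.58 
Bob   | 951.27 
Bob   | 1967.29
Alice | NULL   
Dave  | 837.89 
Dave  | 1398.47
Dave  | 1584.86
Grace | NULL   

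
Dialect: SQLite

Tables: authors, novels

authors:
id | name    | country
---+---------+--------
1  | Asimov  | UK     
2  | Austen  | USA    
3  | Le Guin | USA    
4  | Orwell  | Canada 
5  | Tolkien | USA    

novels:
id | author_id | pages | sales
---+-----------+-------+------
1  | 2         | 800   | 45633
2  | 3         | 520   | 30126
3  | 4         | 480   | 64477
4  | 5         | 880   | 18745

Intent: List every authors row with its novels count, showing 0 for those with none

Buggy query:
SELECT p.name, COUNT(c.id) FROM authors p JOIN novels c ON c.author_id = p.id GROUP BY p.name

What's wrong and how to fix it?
Bug: An inner join excludes parents with zero children

Fix: Use LEFT JOIN so parents without children still appear (COUNT(c.id) gives 0)

Corrected query:
SELECT p.name, COUNT(c.id) FROM authors p LEFT JOIN novels c ON c.author_id = p.id GROUP BY p.name

Result:
name    | COUNT(c.id)
--------+------------
Asimov  | 0          
Austen  | 1          
Le Guin | 1          
Orwell  | 1          
Tolkien | 1          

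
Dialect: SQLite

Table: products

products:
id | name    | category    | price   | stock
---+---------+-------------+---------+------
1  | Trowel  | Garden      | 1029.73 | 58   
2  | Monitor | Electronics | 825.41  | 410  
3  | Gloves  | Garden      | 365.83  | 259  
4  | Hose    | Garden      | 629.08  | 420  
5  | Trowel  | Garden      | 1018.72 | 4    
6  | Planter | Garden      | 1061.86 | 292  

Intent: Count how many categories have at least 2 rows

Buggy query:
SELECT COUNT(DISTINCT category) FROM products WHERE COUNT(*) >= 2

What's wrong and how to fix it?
Bug: WHERE filters individual rows, not groups, so a group-level COUNT is invalid there

Fix: Use a subquery that GROUPs and filters with HAVING, then count its rows

Corrected query:
SELECT COUNT(*) FROM (SELECT category FROM products GROUP BY category HAVING COUNT(*) >= 2)

Result:
COUNT(*)
--------
1       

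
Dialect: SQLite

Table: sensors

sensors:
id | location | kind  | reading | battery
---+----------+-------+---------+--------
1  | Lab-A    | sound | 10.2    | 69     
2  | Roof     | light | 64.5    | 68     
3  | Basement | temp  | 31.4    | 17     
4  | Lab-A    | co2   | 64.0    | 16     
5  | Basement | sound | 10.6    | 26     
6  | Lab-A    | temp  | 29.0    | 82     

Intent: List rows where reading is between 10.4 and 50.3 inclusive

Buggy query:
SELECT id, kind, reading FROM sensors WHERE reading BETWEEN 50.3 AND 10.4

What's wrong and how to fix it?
Bug: The bounds are reversed; BETWEEN a AND b requires a <= b to match anything

Fix: Write BETWEEN 10.4 AND 50.3

Corrected query:
SELECT id, kind, reading FROM sensors WHERE reading BETWEEN 10.4 AND 50.3

Result:
id | kind  | reading
---+-------+--------
3  | temp  | 31.4   
5  | sound | 10.6   
6  | temp  | 29     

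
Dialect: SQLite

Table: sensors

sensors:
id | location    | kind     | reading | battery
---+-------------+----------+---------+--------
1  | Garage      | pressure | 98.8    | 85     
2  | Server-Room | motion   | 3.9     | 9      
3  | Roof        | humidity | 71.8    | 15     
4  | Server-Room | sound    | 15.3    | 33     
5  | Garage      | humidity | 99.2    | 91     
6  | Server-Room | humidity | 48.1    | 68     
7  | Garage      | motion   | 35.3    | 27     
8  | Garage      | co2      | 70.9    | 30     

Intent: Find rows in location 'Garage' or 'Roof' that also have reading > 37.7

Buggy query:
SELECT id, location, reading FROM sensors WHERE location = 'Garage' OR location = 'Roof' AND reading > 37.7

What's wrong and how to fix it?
Bug: AND binds tighter than OR, so this parses as location = 'Garage' OR (location = 'Roof' AND reading > 37.7)

Fix: Group the OR with parentheses (or use IN), then AND the threshold

Corrected query:
SELECT id, location, reading FROM sensors WHERE (location = 'Garage' OR location = 'Roof') AND reading > 37.7

Result:
id | location | reading
---+----------+--------
1  | Garage   | 98.8   
3  | Roof     | 71.8   
5  | Garage   | 99.2   
8  | Garage   | 70.9   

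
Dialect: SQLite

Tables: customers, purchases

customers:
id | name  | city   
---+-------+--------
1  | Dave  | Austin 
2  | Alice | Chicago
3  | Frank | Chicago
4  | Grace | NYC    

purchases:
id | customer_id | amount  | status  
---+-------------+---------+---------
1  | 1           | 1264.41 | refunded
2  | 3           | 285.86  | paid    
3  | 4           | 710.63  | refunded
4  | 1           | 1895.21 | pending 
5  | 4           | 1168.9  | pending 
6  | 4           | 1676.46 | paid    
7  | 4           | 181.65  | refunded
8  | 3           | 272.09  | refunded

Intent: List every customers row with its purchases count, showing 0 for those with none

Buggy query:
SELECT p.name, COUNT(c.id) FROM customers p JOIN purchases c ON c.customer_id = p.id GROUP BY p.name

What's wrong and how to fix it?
Bug: An inner join excludes parents with zero children

Fix: Use LEFT JOIN so parents without children still appear (COUNT(c.id) gives 0)

Corrected query:
SELECT p.name, COUNT(c.id) FROM customers p LEFT JOIN purchases c ON c.customer_id = p.id GROUP BY p.name

Result:
name  | COUNT(c.id)
------+------------
Alice | 0          
Dave  | 2          
Frank | 2          
Grace | 4          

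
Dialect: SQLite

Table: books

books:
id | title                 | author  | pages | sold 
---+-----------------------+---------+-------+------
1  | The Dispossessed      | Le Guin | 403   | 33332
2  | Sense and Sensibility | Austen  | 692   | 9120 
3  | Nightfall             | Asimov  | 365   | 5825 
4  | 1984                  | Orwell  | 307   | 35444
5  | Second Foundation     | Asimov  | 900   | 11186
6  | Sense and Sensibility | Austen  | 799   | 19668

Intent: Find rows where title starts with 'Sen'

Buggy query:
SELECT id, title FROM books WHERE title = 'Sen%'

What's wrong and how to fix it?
Bug: Wildcards only work with LIKE; '=' treats '%' as a literal character

Fix: Use LIKE for wildcard pattern matching

Corrected query:
SELECT id, title FROM books WHERE title LIKE 'Sen%'

Result:
id | title                
---+----------------------
2  | Sense and Sensibility
6  | Sense and Sensibility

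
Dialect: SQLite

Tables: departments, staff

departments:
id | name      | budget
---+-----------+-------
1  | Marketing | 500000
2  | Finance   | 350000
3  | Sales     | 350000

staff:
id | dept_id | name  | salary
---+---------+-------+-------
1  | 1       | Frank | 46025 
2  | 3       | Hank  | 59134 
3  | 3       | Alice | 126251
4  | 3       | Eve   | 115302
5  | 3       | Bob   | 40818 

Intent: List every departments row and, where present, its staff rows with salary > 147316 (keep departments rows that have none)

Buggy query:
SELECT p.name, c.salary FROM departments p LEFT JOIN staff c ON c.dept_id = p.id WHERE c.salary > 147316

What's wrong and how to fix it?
Bug: A WHERE condition on the right-hand table after LEFT JOIN drops unmatched parents

Fix: Put 'c.salary > 147316' in the JOIN's ON clause instead of WHERE

Corrected query:
SELECT p.name, c.salary FROM departments p LEFT JOIN staff c ON c.dept_id = p.id AND c.salary > 147316

Result:
name      | salary
----------+-------
Marketing | NULL  
Finance   | NULL  
Sales     | NULL  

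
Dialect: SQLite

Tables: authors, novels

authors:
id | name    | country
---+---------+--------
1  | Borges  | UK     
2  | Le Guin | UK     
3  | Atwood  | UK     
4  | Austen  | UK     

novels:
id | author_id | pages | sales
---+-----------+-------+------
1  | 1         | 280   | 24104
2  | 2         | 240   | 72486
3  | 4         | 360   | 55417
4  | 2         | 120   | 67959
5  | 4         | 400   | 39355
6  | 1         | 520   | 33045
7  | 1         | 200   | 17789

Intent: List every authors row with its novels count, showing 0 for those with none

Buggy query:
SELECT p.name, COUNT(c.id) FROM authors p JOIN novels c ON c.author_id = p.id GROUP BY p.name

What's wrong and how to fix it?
Bug: INNER JOIN drops authors rows that have no matching novels rows

Fix: Switch to LEFT JOIN to retain unmatched parent rows

Corrected query:
SELECT p.name, COUNT(c.id) FROM authors p LEFT JOIN novels c ON c.author_id = p.id GROUP BY p.name

Result:
name    | COUNT(c.id)
--------+------------
Atwood  | 0          
Austen  | 2          
Borges  | 3          
Le Guin | 2          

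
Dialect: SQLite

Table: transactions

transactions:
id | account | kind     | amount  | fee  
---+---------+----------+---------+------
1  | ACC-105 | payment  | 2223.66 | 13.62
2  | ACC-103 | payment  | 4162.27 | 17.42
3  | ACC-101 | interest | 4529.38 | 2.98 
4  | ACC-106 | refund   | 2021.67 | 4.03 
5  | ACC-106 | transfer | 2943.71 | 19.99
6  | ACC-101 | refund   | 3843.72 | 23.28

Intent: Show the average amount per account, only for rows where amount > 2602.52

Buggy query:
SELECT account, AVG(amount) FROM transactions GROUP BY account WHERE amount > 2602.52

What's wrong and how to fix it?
Bug: Row-level WHERE must come before GROUP BY in the clause order

Fix: Move the WHERE clause before GROUP BY

Corrected query:
SELECT account, AVG(amount) FROM transactions WHERE amount > 2602.52 GROUP BY account

Result:
account | AVG(amount)
--------+------------
ACC-101 | 4186.55    
ACC-103 | 4162.27    
ACC-106 | 2943.71    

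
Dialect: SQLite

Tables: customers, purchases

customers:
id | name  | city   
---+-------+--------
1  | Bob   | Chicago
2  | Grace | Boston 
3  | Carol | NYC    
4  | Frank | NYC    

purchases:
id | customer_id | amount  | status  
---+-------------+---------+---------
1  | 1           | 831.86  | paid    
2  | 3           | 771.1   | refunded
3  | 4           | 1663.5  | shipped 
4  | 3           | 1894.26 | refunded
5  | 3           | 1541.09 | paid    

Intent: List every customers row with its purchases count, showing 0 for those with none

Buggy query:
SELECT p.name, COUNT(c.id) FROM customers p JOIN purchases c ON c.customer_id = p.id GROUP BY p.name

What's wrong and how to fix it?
Bug: INNER JOIN drops customers rows that have no matching purchases rows

Fix: Switch to LEFT JOIN to retain unmatched parent rows

Corrected query:
SELECT p.name, COUNT(c.id) FROM customers p LEFT JOIN purchases c ON c.customer_id = p.id GROUP BY p.name

Result:
name  | COUNT(c.id)
------+------------
Bob   | 1          
Carol | 3          
Frank | 1          
Grace | 0          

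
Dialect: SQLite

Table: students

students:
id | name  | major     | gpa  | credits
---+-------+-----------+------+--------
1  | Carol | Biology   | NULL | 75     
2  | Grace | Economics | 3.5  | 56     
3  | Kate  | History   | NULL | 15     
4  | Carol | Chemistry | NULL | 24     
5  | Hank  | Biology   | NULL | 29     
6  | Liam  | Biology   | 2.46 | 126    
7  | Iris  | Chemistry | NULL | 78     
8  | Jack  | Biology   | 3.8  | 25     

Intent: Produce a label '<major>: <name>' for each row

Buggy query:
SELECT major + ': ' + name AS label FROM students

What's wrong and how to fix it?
Bug: SQLite uses || for string concatenation; + coerces text to numbers (yielding 0)

Fix: Replace + with || to concatenate text

Corrected query:
SELECT major || ': ' || name AS label FROM students

Result:
label           
----------------
Biology: Carol  
Economics: Grace
History: Kate   
Chemistry: Carol
Biology: Hank   
Biology: Liam   
Chemistry: Iris 
Biology: Jack   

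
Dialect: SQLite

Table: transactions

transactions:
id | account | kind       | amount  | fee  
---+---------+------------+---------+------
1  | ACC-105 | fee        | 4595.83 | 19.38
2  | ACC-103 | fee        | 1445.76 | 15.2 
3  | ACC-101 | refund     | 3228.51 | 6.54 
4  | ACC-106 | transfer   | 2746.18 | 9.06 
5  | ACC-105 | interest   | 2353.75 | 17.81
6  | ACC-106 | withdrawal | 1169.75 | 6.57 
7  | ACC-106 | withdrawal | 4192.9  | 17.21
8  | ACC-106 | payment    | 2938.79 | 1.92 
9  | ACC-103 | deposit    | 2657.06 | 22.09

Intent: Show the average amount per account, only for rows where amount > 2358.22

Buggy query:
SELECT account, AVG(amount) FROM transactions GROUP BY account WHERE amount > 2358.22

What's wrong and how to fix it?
Bug: Row-level WHERE must come before GROUP BY in the clause order

Fix: Move the WHERE clause before GROUP BY

Corrected query:
SELECT account, AVG(amount) FROM transactions WHERE amount > 2358.22 GROUP BY account

Result:
account | AVG(amount)
--------+------------
ACC-101 | 3228.51    
ACC-103 | 2657.06    
ACC-105 | 4595.83    
ACC-106 | 3292.623333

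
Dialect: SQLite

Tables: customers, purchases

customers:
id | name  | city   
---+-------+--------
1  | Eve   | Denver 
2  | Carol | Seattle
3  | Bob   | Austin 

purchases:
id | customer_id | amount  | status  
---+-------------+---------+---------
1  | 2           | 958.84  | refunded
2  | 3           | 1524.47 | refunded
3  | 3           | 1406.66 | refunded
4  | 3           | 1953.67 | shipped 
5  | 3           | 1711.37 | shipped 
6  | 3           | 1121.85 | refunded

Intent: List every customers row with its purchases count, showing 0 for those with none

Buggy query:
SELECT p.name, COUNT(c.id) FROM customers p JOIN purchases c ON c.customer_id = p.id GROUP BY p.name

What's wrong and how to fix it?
Bug: An inner join excludes parents with zero children

Fix: Switch to LEFT JOIN to retain unmatched parent rows

Corrected query:
SELECT p.name, COUNT(c.id) FROM customers p LEFT JOIN purchases c ON c.customer_id = p.id GROUP BY p.name

Result:
name  | COUNT(c.id)
------+------------
Bob   | 5          
Carol | 1          
Eve   | 0          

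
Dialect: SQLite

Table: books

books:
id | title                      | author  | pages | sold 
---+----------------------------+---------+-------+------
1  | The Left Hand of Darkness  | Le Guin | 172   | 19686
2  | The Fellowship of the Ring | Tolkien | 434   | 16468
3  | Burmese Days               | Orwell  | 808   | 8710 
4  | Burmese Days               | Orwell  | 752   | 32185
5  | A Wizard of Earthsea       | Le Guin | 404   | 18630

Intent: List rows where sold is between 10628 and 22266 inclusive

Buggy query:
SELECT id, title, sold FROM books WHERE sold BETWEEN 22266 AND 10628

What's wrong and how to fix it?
Bug: BETWEEN expects the lower bound first; with 22266 AND 10628 the range is empty

Fix: Swap the bounds so the smaller value comes first

Corrected query:
SELECT id, title, sold FROM books WHERE sold BETWEEN 10628 AND 22266

Result:
id | title                      | sold 
---+----------------------------+------
1  | The Left Hand of Darkness  | 19686
2  | The Fellowship of the Ring | 16468
5  | A Wizard of Earthsea       | 18630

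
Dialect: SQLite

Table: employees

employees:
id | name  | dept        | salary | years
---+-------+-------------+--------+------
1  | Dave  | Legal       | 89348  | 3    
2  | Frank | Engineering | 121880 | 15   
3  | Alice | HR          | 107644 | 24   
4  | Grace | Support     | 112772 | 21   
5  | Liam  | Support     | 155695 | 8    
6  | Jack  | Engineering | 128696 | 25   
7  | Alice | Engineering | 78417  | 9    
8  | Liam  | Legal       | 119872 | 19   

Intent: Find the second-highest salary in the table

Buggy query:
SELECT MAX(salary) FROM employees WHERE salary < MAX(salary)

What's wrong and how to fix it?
Bug: The inner MAX is an aggregate inside WHERE, which is not allowed

Fix: Put the inner MAX in a scalar subquery

Corrected query:
SELECT MAX(salary) FROM employees WHERE salary < (SELECT MAX(salary) FROM employees)

Result:
MAX(salary)
-----------
128696     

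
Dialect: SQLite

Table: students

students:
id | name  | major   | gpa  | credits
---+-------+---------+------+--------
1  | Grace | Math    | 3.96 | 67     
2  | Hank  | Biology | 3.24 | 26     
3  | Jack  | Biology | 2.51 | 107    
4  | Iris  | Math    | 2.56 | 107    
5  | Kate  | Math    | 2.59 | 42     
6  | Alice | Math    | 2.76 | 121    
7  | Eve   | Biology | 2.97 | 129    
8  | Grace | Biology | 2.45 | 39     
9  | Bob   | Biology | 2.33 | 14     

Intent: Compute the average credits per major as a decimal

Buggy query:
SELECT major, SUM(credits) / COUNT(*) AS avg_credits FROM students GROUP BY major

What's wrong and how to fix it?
Bug: SUM(credits) and COUNT(*) are both integers; the division truncates the fractional part

Fix: Cast one side to REAL so the division keeps the fractional part

Corrected query:
SELECT major, SUM(credits) * 1.0 / COUNT(*) AS avg_credits FROM students GROUP BY major

Result:
major   | avg_credits
--------+------------
Biology | 63         
Math    | 84.25      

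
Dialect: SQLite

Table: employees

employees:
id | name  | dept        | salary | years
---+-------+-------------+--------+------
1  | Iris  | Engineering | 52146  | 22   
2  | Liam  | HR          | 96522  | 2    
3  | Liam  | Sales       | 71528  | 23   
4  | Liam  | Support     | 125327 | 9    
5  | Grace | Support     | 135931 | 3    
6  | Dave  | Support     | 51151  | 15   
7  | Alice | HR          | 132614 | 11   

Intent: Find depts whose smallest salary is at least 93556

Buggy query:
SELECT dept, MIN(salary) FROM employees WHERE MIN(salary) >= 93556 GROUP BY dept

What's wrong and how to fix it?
Bug: Aggregates like MIN are computed per group after WHERE runs

Fix: Replace WHERE with HAVING after the GROUP BY

Corrected query:
SELECT dept, MIN(salary) FROM employees GROUP BY dept HAVING MIN(salary) >= 93556

Result:
dept | MIN(salary)
-----+------------
HR   | 96522      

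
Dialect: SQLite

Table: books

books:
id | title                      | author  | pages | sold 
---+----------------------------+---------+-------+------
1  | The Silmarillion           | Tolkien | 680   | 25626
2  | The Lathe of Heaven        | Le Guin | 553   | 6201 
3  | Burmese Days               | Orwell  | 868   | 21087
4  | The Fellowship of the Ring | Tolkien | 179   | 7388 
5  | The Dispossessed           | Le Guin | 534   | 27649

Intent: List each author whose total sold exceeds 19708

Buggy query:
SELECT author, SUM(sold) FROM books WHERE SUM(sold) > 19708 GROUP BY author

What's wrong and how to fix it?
Bug: WHERE runs before GROUP BY, so aggregates aren't available there

Fix: Move the aggregate condition to a HAVING clause

Corrected query:
SELECT author, SUM(sold) FROM books GROUP BY author HAVING SUM(sold) > 19708

Result:
author  | SUM(sold)
--------+----------
Le Guin | 33850    
Orwell  | 21087    
Tolkien | 33014    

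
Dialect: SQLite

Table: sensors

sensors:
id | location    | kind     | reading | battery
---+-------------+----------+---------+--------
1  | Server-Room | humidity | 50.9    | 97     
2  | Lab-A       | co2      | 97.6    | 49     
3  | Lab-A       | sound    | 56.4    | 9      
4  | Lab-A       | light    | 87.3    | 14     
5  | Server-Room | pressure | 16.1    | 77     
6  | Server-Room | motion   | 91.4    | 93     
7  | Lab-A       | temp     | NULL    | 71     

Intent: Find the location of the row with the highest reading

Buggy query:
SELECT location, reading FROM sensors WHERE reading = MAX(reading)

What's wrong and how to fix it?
Bug: WHERE is evaluated per row; an aggregate over the whole table isn't defined there

Fix: Use a subquery: WHERE reading = (SELECT MAX(reading) FROM sensors)

Corrected query:
SELECT location, reading FROM sensors WHERE reading = (SELECT MAX(reading) FROM sensors)

Result:
location | reading
---------+--------
Lab-A    | 97.6   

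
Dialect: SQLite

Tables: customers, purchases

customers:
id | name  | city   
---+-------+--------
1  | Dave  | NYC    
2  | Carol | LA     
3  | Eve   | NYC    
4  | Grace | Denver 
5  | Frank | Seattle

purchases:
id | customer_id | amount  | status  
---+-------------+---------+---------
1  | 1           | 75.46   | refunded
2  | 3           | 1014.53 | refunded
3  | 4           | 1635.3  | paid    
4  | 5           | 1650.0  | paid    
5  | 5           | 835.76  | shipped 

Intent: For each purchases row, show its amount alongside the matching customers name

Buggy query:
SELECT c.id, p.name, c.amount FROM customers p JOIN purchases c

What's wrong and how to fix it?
Bug: Missing join condition: each purchases row is matched to all customers rows instead of just its own

Fix: Add ON c.customer_id = p.id to the JOIN

Corrected query:
SELECT c.id, p.name, c.amount FROM customers p JOIN purchases c ON c.customer_id = p.id

Result:
id | name  | amount 
---+-------+--------
1  | Dave  | 75.46  
2  | Eve   | 1014.53
3  | Grace | 1635.3 
4  | Frank | 1650   
5  | Frank | 835.76 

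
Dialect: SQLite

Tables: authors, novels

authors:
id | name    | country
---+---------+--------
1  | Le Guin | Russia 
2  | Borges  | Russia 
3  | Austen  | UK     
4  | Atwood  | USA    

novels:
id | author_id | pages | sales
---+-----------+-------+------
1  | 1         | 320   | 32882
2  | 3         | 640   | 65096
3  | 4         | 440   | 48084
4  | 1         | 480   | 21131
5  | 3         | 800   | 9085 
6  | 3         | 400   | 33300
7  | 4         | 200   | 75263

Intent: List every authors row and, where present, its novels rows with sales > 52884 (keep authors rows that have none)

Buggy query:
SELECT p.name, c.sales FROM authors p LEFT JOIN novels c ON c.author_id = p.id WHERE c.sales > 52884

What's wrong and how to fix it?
Bug: A WHERE condition on the right-hand table after LEFT JOIN drops unmatched parents

Fix: Put 'c.sales > 52884' in the JOIN's ON clause instead of WHERE

Corrected query:
SELECT p.name, c.sales FROM authors p LEFT JOIN novels c ON c.author_id = p.id AND c.sales > 52884

Result:
name    | sales
--------+------
Le Guin | NULL 
Borges  | NULL 
Austen  | 65096
Atwood  | 75263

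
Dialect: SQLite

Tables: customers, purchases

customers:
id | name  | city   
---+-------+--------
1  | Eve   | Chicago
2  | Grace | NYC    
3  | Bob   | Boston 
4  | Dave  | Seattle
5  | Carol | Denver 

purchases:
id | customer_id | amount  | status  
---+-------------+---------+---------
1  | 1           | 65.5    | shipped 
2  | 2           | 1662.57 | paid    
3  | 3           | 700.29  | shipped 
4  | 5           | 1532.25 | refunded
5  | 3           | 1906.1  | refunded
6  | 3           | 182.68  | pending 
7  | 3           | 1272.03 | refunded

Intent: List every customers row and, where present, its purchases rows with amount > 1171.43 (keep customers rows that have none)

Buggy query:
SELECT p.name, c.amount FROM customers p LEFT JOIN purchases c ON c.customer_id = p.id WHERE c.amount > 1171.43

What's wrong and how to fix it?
Bug: Filtering c.amount in WHERE discards the NULL rows produced by LEFT JOIN, turning it into an inner join

Fix: Put 'c.amount > 1171.43' in the JOIN's ON clause instead of WHERE

Corrected query:
SELECT p.name, c.amount FROM customers p LEFT JOIN purchases c ON c.customer_id = p.id AND c.amount > 1171.43

Result:
name  | amount 
------+--------
Eve   | NULL   
Grace | 1662.57
Bob   | 1272.03
Bob   | 1906.1 
Dave  | NULL   
Carol | 1532.25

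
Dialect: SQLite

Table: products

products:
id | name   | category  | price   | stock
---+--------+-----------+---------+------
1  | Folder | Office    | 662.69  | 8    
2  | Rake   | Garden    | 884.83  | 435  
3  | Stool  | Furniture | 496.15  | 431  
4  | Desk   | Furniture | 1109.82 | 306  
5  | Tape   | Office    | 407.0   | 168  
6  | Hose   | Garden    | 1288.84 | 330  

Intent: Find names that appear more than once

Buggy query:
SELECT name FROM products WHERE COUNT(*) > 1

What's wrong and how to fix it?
Bug: COUNT(*) is an aggregate and cannot be used in WHERE

Fix: GROUP BY name, then filter groups with HAVING COUNT(*) > 1

Corrected query:
SELECT name FROM products GROUP BY name HAVING COUNT(*) > 1

Result:
(no rows)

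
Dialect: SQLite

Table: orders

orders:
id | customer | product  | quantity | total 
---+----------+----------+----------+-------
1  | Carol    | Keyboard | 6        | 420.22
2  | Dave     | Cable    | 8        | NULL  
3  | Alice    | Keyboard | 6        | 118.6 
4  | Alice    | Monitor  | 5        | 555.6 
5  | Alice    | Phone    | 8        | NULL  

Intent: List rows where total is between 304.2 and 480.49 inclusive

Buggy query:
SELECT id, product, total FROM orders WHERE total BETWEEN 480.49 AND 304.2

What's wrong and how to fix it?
Bug: The bounds are reversed; BETWEEN a AND b requires a <= b to match anything

Fix: Swap the bounds so the smaller value comes first

Corrected query:
SELECT id, product, total FROM orders WHERE total BETWEEN 304.2 AND 480.49

Result:
id | product  | total 
---+----------+-------
1  | Keyboard | 420.22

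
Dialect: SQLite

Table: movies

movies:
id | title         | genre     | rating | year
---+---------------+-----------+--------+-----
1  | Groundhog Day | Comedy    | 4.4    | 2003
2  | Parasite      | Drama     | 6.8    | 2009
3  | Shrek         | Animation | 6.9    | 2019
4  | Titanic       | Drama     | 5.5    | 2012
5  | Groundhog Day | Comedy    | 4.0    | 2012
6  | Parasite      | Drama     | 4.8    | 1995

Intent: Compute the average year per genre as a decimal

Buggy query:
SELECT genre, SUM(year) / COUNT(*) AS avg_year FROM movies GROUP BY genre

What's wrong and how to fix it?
Bug: SUM(year) and COUNT(*) are both integers; the division truncates the fractional part

Fix: Multiply by 1.0 (or CAST to REAL) to force floating-point division

Corrected query:
SELECT genre, SUM(year) * 1.0 / COUNT(*) AS avg_year FROM movies GROUP BY genre

Result:
genre     | avg_year   
----------+------------
Animation | 2019       
Comedy    | 2007.5     
Drama     | 2005.333333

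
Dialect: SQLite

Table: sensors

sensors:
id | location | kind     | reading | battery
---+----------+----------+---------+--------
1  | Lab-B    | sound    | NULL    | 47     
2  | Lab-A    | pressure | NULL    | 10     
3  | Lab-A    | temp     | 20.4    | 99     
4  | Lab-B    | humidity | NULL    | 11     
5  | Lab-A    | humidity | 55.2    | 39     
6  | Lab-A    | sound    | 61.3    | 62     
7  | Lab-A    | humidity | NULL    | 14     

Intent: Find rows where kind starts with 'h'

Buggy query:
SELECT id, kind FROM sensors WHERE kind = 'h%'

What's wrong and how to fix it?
Bug: Wildcards only work with LIKE; '=' treats '%' as a literal character

Fix: Replace '=' with LIKE so 'h%' is treated as a pattern

Corrected query:
SELECT id, kind FROM sensors WHERE kind LIKE 'h%'

Result:
id | kind    
---+---------
4  | humidity
5  | humidity
7  | humidity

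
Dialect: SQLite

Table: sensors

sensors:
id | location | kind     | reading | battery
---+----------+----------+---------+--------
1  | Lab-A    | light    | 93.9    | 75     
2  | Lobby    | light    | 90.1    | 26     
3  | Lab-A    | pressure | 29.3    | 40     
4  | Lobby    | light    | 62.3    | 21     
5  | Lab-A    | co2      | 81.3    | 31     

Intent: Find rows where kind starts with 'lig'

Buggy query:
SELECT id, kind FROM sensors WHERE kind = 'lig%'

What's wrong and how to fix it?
Bug: Wildcards only work with LIKE; '=' treats '%' as a literal character

Fix: Replace '=' with LIKE so 'lig%' is treated as a pattern

Corrected query:
SELECT id, kind FROM sensors WHERE kind LIKE 'lig%'

Result:
id | kind 
---+------
1  | light
2  | light
4  | light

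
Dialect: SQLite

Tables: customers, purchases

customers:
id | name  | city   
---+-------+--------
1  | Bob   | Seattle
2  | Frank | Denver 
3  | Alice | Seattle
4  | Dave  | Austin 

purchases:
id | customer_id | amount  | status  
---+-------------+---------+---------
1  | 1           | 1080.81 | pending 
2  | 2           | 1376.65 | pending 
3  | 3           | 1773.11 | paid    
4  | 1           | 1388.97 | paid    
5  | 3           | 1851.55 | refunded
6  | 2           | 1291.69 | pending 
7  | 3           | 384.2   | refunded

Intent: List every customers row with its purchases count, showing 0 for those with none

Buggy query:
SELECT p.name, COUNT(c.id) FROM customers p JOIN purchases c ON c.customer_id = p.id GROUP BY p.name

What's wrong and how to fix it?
Bug: INNER JOIN drops customers rows that have no matching purchases rows

Fix: Switch to LEFT JOIN to retain unmatched parent rows

Corrected query:
SELECT p.name, COUNT(c.id) FROM customers p LEFT JOIN purchases c ON c.customer_id = p.id GROUP BY p.name

Result:
name  | COUNT(c.id)
------+------------
Alice | 3          
Bob   | 2          
Dave  | 0          
Frank | 2          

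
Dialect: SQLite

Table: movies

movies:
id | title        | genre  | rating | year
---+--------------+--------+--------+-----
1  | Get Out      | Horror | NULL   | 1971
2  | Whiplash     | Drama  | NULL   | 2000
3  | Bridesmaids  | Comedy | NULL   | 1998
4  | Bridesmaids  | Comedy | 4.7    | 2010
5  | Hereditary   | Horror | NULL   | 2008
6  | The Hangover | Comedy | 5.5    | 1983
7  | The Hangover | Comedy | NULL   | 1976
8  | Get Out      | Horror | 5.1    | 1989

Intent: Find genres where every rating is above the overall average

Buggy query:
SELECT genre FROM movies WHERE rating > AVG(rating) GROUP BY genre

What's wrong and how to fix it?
Bug: AVG() is an aggregate; it can't sit directly in WHERE

Fix: Compute the overall average in a scalar subquery and compare each group's MIN against it in HAVING

Corrected query:
SELECT genre FROM movies GROUP BY genre HAVING MIN(rating) > (SELECT AVG(rating) FROM movies)

Result:
(no rows)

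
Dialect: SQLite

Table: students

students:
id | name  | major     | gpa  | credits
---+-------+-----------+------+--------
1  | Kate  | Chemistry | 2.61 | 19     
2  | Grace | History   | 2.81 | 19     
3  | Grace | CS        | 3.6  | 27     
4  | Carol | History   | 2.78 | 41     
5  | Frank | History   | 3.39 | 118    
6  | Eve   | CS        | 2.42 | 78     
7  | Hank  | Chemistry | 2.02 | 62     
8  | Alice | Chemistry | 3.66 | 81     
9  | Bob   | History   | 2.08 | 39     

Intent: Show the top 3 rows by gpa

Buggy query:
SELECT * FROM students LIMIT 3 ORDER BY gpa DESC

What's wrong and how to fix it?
Bug: LIMIT must come after ORDER BY

Fix: Sort with ORDER BY, then apply LIMIT

Corrected query:
SELECT * FROM students ORDER BY gpa DESC LIMIT 3

Result:
id | name  | major     | gpa  | credits
---+-------+-----------+------+--------
8  | Alice | Chemistry | 3.66 | 81     
3  | Grace | CS        | 3.6  | 27     
5  | Frank | History   | 3.39 | 118    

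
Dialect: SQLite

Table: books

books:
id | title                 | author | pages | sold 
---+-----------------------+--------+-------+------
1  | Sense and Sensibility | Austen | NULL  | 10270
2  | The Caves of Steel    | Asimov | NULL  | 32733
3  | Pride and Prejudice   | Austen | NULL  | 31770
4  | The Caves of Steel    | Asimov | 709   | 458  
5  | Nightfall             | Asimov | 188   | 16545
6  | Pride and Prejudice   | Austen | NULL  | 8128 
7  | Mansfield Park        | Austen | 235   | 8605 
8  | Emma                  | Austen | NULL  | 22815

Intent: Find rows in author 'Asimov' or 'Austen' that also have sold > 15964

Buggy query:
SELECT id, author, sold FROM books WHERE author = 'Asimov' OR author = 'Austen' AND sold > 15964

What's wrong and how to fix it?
Bug: Without parentheses, AND is evaluated before OR, so the sold filter only applies to the 'Austen' branch

Fix: Add parentheses around the OR so the AND applies to both alternatives

Corrected query:
SELECT id, author, sold FROM books WHERE (author = 'Asimov' OR author = 'Austen') AND sold > 15964

Result:
id | author | sold 
---+--------+------
2  | Asimov | 32733
3  | Austen | 31770
5  | Asimov | 16545
8  | Austen | 22815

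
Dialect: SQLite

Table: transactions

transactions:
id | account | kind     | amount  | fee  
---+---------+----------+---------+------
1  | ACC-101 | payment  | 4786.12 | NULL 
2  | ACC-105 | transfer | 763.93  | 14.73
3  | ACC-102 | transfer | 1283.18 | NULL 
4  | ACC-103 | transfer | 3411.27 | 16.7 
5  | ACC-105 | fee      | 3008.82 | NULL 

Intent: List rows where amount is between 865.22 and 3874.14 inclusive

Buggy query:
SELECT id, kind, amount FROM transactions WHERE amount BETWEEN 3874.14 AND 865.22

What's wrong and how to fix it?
Bug: BETWEEN expects the lower bound first; with 3874.14 AND 865.22 the range is empty

Fix: Swap the bounds so the smaller value comes first

Corrected query:
SELECT id, kind, amount FROM transactions WHERE amount BETWEEN 865.22 AND 3874.14

Result:
id | kind     | amount 
---+----------+--------
3  | transfer | 1283.18
4  | transfer | 3411.27
5  | fee      | 3008.82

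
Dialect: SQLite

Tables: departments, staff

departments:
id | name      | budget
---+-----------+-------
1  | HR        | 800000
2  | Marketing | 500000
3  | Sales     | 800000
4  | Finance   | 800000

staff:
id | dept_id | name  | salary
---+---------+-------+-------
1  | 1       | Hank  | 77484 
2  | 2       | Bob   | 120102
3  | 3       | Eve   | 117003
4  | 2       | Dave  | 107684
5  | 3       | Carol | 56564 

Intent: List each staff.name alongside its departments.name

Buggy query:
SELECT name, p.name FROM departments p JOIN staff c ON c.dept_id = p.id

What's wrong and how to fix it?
Bug: 'name' exists in both joined tables, so the database can't tell which one is meant

Fix: Qualify the column with its table alias (c.name)

Corrected query:
SELECT c.name, p.name FROM departments p JOIN staff c ON c.dept_id = p.id

Result:
name  | name     
------+----------
Hank  | HR       
Bob   | Marketing
Eve   | Sales    
Dave  | Marketing
Carol | Sales    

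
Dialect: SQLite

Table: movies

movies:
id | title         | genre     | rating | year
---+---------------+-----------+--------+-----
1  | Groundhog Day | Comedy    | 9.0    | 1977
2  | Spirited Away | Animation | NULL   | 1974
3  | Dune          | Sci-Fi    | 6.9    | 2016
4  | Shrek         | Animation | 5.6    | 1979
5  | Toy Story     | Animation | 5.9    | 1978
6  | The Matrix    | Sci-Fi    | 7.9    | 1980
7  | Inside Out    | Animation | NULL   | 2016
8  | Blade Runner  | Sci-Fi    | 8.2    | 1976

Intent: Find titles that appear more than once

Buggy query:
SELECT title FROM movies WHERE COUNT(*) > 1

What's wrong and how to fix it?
Bug: WHERE can't reference COUNT(*); aggregates are computed after WHERE

Fix: Group first, then use HAVING for the count condition

Corrected query:
SELECT title FROM movies GROUP BY title HAVING COUNT(*) > 1

Result:
(no rows)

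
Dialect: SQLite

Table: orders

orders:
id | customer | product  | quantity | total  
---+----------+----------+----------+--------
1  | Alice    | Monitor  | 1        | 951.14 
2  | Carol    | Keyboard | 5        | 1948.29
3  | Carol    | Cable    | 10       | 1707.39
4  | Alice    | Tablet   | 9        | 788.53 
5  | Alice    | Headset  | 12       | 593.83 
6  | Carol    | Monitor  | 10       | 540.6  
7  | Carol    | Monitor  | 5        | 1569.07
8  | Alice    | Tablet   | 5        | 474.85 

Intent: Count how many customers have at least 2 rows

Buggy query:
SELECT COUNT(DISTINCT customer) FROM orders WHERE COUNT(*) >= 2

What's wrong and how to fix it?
Bug: COUNT(*) cannot appear in WHERE; the per-group count doesn't exist yet

Fix: Group first with HAVING COUNT(*) >= 2, then COUNT the resulting groups

Corrected query:
SELECT COUNT(*) FROM (SELECT customer FROM orders GROUP BY customer HAVING COUNT(*) >= 2)

Result:
COUNT(*)
--------
2       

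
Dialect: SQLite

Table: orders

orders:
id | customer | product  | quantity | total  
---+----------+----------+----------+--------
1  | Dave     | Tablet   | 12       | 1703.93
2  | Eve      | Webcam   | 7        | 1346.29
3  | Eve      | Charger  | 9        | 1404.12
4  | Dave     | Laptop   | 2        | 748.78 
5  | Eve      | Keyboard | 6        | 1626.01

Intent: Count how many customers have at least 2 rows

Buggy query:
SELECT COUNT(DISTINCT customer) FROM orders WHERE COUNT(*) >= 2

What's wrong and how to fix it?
Bug: COUNT(*) cannot appear in WHERE; the per-group count doesn't exist yet

Fix: Use a subquery that GROUPs and filters with HAVING, then count its rows

Corrected query:
SELECT COUNT(*) FROM (SELECT customer FROM orders GROUP BY customer HAVING COUNT(*) >= 2)

Result:
COUNT(*)
--------
2       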